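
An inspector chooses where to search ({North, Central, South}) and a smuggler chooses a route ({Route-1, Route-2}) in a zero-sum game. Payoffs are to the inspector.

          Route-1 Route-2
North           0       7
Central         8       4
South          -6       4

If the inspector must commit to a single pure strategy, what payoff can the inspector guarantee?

4

Row minima: North → 0, Central → 4, South → -6.
The best of these is 4.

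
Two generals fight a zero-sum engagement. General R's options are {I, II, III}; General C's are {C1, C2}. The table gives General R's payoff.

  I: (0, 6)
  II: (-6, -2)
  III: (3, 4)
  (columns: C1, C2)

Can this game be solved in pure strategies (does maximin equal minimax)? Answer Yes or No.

Row minima: I → 0, II → -6, III → 3; maximin = 3.
Column maxima: C1 → 3, C2 → 6; minimax = 3.
maximin = minimax = 3, so a saddle point exists.

Yes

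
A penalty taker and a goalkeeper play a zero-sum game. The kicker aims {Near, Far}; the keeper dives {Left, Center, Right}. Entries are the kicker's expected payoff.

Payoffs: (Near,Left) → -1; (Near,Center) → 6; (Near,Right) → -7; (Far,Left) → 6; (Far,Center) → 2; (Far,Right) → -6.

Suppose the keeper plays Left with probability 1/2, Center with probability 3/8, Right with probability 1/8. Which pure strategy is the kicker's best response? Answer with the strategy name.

Expected payoff of Near: (1/2)·(-1) + (3/8)·6 + (1/8)·(-7) = 7/8.
Expected payoff of Far: (1/2)·6 + (3/8)·2 + (1/8)·(-6) = 3.
The largest is 3, so the kicker's best response is Far.

Far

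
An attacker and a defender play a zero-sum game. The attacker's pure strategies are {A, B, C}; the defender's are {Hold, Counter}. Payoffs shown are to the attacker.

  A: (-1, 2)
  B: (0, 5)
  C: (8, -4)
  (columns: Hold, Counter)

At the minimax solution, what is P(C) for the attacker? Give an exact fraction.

Row minima: A → -1, B → 0, C → -4; maximin = 0.
Column maxima: Hold → 8, Counter → 5; minimax = 5.
0 ≠ 5, so there is no saddle point; optimal play is mixed.
A is strictly dominated by B, so the attacker never plays it.
On the remaining 2×2 (B, C vs Hold, Counter):
Let the attacker play B with probability p. Expected payoff against Hold: 0p + 8(1−p) = −8p + 8; against Counter: 5p + (-4)(1−p) = 9p − 4.
Setting these equal: −8p + 8 = 9p − 4 ⇒ −17p = -12 ⇒ p = 12/17, and the value is (-8)·(12/17) + 8 = 40/17.
For the defender: with q = P(Hold), equating B's and C's payoffs gives −5q + 5 = 12q − 4 ⇒ q = 9/17.

5/17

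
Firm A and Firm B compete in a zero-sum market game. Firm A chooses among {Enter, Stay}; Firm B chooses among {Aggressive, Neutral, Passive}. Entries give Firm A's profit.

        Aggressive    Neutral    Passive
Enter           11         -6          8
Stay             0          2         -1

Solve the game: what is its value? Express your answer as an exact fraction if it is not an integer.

Row minima: Enter → -6, Stay → -1; maximin = -1.
Column maxima: Aggressive → 11, Neutral → 2, Passive → 8; minimax = 2.
-1 ≠ 2, so there is no saddle point; optimal play is mixed.
Aggressive is strictly dominated by Passive (it gives Firm A strictly more in every row), so Firm B never plays it.
On the remaining 2×2 (Enter, Stay vs Neutral, Passive):
Let Firm A play Enter with probability p. Expected payoff against Neutral: (-6)p + 2(1−p) = −8p + 2; against Passive: 8p + (-1)(1−p) = 9p − 1.
Setting these equal: −8p + 2 = 9p − 1 ⇒ −17p = -3 ⇒ p = 3/17, and the value is (-8)·(3/17) + 2 = 10/17.
For Firm B: with q = P(Neutral), equating Enter's and Stay's payoffs gives −14q + 8 = 3q − 1 ⇒ q = 9/17.

10/17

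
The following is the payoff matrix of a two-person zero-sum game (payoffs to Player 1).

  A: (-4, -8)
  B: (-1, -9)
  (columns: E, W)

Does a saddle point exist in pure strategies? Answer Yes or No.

Yes

Row minima: A → -8, B → -9; maximin = -8.
Column maxima: E → -1, W → -8; minimax = -8.
maximin = minimax = -8, so a saddle point exists.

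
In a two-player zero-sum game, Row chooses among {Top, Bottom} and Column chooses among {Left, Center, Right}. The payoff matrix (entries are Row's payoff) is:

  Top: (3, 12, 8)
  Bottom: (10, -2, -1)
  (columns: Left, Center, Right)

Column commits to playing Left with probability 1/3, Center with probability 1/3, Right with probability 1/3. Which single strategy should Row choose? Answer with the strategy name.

Top

Expected payoff of Top: (1/3)·3 + (1/3)·12 + (1/3)·8 = 23/3.
Expected payoff of Bottom: (1/3)·10 + (1/3)·(-2) + (1/3)·(-1) = 7/3.
The largest is 23/3, so Row's best response is Top.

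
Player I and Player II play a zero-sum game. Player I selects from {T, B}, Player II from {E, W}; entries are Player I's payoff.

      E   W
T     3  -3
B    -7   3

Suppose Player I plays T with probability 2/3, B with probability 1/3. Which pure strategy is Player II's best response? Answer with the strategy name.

If Player II plays E, Player I's expected payoff is (2/3)·3 + (1/3)·(-7) = -1/3.
If Player II plays W, Player I's expected payoff is (2/3)·(-3) + (1/3)·3 = -1.
Player II minimizes Player I's payoff; the smallest is -1, so the best response is W.

W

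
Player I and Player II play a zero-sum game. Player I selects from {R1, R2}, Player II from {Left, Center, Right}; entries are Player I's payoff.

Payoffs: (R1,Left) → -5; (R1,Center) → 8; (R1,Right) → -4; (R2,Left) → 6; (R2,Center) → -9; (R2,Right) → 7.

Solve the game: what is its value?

3/28

Row minima: R1 → -5, R2 → -9; maximin = -5.
Column maxima: Left → 6, Center → 8, Right → 7; minimax = 6.
-5 ≠ 6, so there is no saddle point; optimal play is mixed.
Right is strictly dominated by Left (it gives Player I strictly more in every row), so Player II never plays it.
On the remaining 2×2 (R1, R2 vs Left, Center):
Let Player I play R1 with probability p. Expected payoff against Left: (-5)p + 6(1−p) = −11p + 6; against Center: 8p + (-9)(1−p) = 17p − 9.
Setting these equal: −11p + 6 = 17p − 9 ⇒ −28p = -15 ⇒ p = 15/28, and the value is (-11)·(15/28) + 6 = 3/28.
For Player II: with q = P(Left), equating R1's and R2's payoffs gives −13q + 8 = 15q − 9 ⇒ q = 17/28.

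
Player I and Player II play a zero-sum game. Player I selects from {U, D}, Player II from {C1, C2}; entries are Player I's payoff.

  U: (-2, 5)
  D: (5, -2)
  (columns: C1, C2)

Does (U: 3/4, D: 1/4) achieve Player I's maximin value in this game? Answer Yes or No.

Against C1 this mix gives (3/4)·(-2) + (1/4)·5 = -1/4.
Against C2 this mix gives (3/4)·5 + (1/4)·(-2) = 13/4.
Player II will play C1, holding Player I to -1/4. Shifting weight toward the row that does better against C1 would raise this floor (the equalizing mix achieves 3/2 against both C1 and C2), so the proposed strategy is not optimal.

No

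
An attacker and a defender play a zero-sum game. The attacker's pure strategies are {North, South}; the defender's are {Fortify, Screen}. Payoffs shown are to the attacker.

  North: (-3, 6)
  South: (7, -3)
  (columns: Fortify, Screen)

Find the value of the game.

Row minima: North → -3, South → -3; maximin = -3.
Column maxima: Fortify → 7, Screen → 6; minimax = 6.
-3 ≠ 6, so there is no saddle point; optimal play is mixed.
Let the attacker play North with probability p. Expected payoff against Fortify: (-3)p + 7(1−p) = −10p + 7; against Screen: 6p + (-3)(1−p) = 9p − 3.
Setting these equal: −10p + 7 = 9p − 3 ⇒ −19p = -10 ⇒ p = 10/19, and the value is (-10)·(10/19) + 7 = 33/19.
For the defender: with q = P(Fortify), equating North's and South's payoffs gives −9q + 6 = 10q − 3 ⇒ q = 9/19.

33/19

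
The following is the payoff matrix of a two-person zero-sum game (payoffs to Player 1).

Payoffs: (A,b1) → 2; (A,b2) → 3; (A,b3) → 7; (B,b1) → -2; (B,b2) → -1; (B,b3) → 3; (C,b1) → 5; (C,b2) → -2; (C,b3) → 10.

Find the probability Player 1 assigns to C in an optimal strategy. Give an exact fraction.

Row minima: A → 2, B → -2, C → -2; maximin = 2.
Column maxima: b1 → 5, b2 → 3, b3 → 10; minimax = 3.
2 ≠ 3, so there is no saddle point; optimal play is mixed.
B is strictly dominated by A, so Player 1 never plays it.
b3 is strictly dominated by b1 (it gives Player 1 strictly more in every row), so Player 2 never plays it.
On the remaining 2×2 (A, C vs b1, b2):
Let Player 1 play A with probability p. Expected payoff against b1: 2p + 5(1−p) = −3p + 5; against b2: 3p + (-2)(1−p) = 5p − 2.
Setting these equal: −3p + 5 = 5p − 2 ⇒ −8p = -7 ⇒ p = 7/8, and the value is (-3)·(7/8) + 5 = 19/8.
For Player 2: with q = P(b1), equating A's and C's payoffs gives −q + 3 = 7q − 2 ⇒ q = 5/8.

1/8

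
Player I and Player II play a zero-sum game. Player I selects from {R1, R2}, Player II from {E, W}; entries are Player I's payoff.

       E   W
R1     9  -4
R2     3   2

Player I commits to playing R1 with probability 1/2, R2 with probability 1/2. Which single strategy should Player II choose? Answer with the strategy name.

W

If Player II plays E, Player I's expected payoff is (1/2)·9 + (1/2)·3 = 6.
If Player II plays W, Player I's expected payoff is (1/2)·(-4) + (1/2)·2 = -1.
Player II minimizes Player I's payoff; the smallest is -1, so the best response is W.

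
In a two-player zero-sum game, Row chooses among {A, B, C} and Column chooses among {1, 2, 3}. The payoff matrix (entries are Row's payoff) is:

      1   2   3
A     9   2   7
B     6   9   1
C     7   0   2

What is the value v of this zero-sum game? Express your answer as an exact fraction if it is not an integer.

Row minima: A → 2, B → 1, C → 0; maximin = 2.
Column maxima: 1 → 9, 2 → 9, 3 → 7; minimax = 7.
2 ≠ 7, so there is no saddle point; optimal play is mixed.
C is strictly dominated by A, so Row never plays it.
1 is strictly dominated by 3 (it gives Row strictly more in every row), so Column never plays it.
On the remaining 2×2 (A, B vs 2, 3):
Let Row play A with probability p. Expected payoff against 2: 2p + 9(1−p) = −7p + 9; against 3: 7p + 1(1−p) = 6p + 1.
Setting these equal: −7p + 9 = 6p + 1 ⇒ −13p = -8 ⇒ p = 8/13, and the value is (-7)·(8/13) + 9 = 61/13.
For Column: with q = P(2), equating A's and B's payoffs gives −5q + 7 = 8q + 1 ⇒ q = 6/13.

61/13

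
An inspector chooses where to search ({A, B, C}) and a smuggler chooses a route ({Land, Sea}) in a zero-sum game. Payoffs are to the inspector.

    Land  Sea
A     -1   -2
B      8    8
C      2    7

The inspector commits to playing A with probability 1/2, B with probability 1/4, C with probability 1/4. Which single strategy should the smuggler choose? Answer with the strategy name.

If the smuggler plays Land, the inspector's expected payoff is (1/2)·(-1) + (1/4)·8 + (1/4)·2 = 2.
If the smuggler plays Sea, the inspector's expected payoff is (1/2)·(-2) + (1/4)·8 + (1/4)·7 = 11/4.
The smuggler minimizes the inspector's payoff; the smallest is 2, so the best response is Land.

Land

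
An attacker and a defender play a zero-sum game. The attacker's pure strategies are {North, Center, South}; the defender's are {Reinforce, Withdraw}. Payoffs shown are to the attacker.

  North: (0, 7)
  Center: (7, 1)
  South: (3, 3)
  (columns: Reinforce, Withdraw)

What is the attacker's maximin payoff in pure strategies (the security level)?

Row minima: North → 0, Center → 1, South → 3.
The best of these is 3.

3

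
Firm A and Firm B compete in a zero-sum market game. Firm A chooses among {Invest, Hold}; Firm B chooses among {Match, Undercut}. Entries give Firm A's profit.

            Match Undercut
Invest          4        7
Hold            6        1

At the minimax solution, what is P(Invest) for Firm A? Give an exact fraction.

5/8

Row minima: Invest → 4, Hold → 1; maximin = 4.
Column maxima: Match → 6, Undercut → 7; minimax = 6.
4 ≠ 6, so there is no saddle point; optimal play is mixed.
Let Firm A play Invest with probability p. Expected payoff against Match: 4p + 6(1−p) = −2p + 6; against Undercut: 7p + 1(1−p) = 6p + 1.
Setting these equal: −2p + 6 = 6p + 1 ⇒ −8p = -5 ⇒ p = 5/8, and the value is (-2)·(5/8) + 6 = 19/4.
For Firm B: with q = P(Match), equating Invest's and Hold's payoffs gives −3q + 7 = 5q + 1 ⇒ q = 3/4.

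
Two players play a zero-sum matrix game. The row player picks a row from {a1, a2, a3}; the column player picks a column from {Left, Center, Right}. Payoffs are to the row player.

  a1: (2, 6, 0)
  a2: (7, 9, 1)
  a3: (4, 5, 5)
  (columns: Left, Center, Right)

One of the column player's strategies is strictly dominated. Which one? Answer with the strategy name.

Left holds the row player's payoff strictly below Center in every row: 2 < 6, 7 < 9, 4 < 5.
So Center is strictly dominated for the column player.

Center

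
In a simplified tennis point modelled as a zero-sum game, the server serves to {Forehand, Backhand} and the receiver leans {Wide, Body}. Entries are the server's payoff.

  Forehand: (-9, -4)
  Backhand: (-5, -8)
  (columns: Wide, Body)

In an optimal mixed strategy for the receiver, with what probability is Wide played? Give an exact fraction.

Row minima: Forehand → -9, Backhand → -8; maximin = -8.
Column maxima: Wide → -5, Body → -4; minimax = -5.
-8 ≠ -5, so there is no saddle point; optimal play is mixed.
Let the server play Forehand with probability p. Expected payoff against Wide: (-9)p + (-5)(1−p) = −4p − 5; against Body: (-4)p + (-8)(1−p) = 4p − 8.
Setting these equal: −4p − 5 = 4p − 8 ⇒ −8p = -3 ⇒ p = 3/8, and the value is (-4)·(3/8) − 5 = -13/2.
For the receiver: with q = P(Wide), equating Forehand's and Backhand's payoffs gives −5q − 4 = 3q − 8 ⇒ q = 1/2.

1/2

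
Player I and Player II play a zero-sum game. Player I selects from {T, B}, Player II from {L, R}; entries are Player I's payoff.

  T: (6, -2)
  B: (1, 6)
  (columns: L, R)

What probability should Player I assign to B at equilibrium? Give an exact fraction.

8/13

Row minima: T → -2, B → 1; maximin = 1.
Column maxima: L → 6, R → 6; minimax = 6.
1 ≠ 6, so there is no saddle point; optimal play is mixed.
Let Player I play T with probability p. Expected payoff against L: 6p + 1(1−p) = 5p + 1; against R: (-2)p + 6(1−p) = −8p + 6.
Setting these equal: 5p + 1 = −8p + 6 ⇒ 13p = 5 ⇒ p = 5/13, and the value is (5)·(5/13) + 1 = 38/13.
For Player II: with q = P(L), equating T's and B's payoffs gives 8q − 2 = −5q + 6 ⇒ q = 8/13.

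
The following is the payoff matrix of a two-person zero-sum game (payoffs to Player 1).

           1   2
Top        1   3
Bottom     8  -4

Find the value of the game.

Row minima: Top → 1, Bottom → -4; maximin = 1.
Column maxima: 1 → 8, 2 → 3; minimax = 3.
1 ≠ 3, so there is no saddle point; optimal play is mixed.
Let Player 1 play Top with probability p. Expected payoff against 1: 1p + 8(1−p) = −7p + 8; against 2: 3p + (-4)(1−p) = 7p − 4.
Setting these equal: −7p + 8 = 7p − 4 ⇒ −14p = -12 ⇒ p = 6/7, and the value is (-7)·(6/7) + 8 = 2.
For Player 2: with q = P(1), equating Top's and Bottom's payoffs gives −2q + 3 = 12q − 4 ⇒ q = 1/2.

2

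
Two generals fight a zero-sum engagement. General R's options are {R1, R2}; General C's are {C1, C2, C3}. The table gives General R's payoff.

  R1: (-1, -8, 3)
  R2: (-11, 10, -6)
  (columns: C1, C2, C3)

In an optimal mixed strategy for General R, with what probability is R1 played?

3/4

Row minima: R1 → -8, R2 → -11; maximin = -8.
Column maxima: C1 → -1, C2 → 10, C3 → 3; minimax = -1.
-8 ≠ -1, so there is no saddle point; optimal play is mixed.
C3 is strictly dominated by C1 (it gives General R strictly more in every row), so General C never plays it.
On the remaining 2×2 (R1, R2 vs C1, C2):
Let General R play R1 with probability p. Expected payoff against C1: (-1)p + (-11)(1−p) = 10p − 11; against C2: (-8)p + 10(1−p) = −18p + 10.
Setting these equal: 10p − 11 = −18p + 10 ⇒ 28p = 21 ⇒ p = 3/4, and the value is (10)·(3/4) − 11 = -7/2.
For General C: with q = P(C1), equating R1's and R2's payoffs gives 7q − 8 = −21q + 10 ⇒ q = 9/14.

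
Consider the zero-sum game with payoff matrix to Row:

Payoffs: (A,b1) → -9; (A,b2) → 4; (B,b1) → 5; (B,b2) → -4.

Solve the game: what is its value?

Row minima: A → -9, B → -4; maximin = -4.
Column maxima: b1 → 5, b2 → 4; minimax = 4.
-4 ≠ 4, so there is no saddle point; optimal play is mixed.
Let Row play A with probability p. Expected payoff against b1: (-9)p + 5(1−p) = −14p + 5; against b2: 4p + (-4)(1−p) = 8p − 4.
Setting these equal: −14p + 5 = 8p − 4 ⇒ −22p = -9 ⇒ p = 9/22, and the value is (-14)·(9/22) + 5 = -8/11.
For Column: with q = P(b1), equating A's and B's payoffs gives −13q + 4 = 9q − 4 ⇒ q = 4/11.

-8/11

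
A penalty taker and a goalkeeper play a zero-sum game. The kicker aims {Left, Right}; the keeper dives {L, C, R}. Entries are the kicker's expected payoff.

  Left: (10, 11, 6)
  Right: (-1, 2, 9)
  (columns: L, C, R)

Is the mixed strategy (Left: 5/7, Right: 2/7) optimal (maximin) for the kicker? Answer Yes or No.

Against L this mix gives (5/7)·10 + (2/7)·(-1) = 48/7.
Against C this mix gives (5/7)·11 + (2/7)·2 = 59/7.
Against R this mix gives (5/7)·6 + (2/7)·9 = 48/7.
All of the keeper's active replies (L, R) yield 48/7, and no column does worse for the kicker. The mix makes the keeper indifferent and guarantees 48/7, so it is optimal.

Yes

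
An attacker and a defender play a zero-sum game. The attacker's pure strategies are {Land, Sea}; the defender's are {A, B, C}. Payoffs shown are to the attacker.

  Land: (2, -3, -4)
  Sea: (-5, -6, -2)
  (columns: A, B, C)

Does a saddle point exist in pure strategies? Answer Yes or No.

Row minima: Land → -4, Sea → -6; maximin = -4.
Column maxima: A → 2, B → -3, C → -2; minimax = -3.
-4 ≠ -3, so no pure-strategy equilibrium exists.

No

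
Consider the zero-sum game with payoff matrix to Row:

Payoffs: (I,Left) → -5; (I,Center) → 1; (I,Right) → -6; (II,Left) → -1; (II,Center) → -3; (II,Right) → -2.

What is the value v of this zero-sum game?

-5/2

Row minima: I → -6, II → -3; maximin = -3.
Column maxima: Left → -1, Center → 1, Right → -2; minimax = -2.
-3 ≠ -2, so there is no saddle point; optimal play is mixed.
Left is strictly dominated by Right (it gives Row strictly more in every row), so Column never plays it.
On the remaining 2×2 (I, II vs Center, Right):
Let Row play I with probability p. Expected payoff against Center: 1p + (-3)(1−p) = 4p − 3; against Right: (-6)p + (-2)(1−p) = −4p − 2.
Setting these equal: 4p − 3 = −4p − 2 ⇒ 8p = 1 ⇒ p = 1/8, and the value is (4)·(1/8) − 3 = -5/2.
For Column: with q = P(Center), equating I's and II's payoffs gives 7q − 6 = −q − 2 ⇒ q = 1/2.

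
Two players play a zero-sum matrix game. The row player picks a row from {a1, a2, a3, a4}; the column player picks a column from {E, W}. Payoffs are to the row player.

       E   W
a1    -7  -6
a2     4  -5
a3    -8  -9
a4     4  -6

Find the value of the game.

Row minima: a1 → -7, a2 → -5, a3 → -9, a4 → -6; maximin = -5.
Column maxima: E → 4, W → -5; minimax = -5.
Since maximin = minimax = -5, there is a saddle point and the value is -5.

-5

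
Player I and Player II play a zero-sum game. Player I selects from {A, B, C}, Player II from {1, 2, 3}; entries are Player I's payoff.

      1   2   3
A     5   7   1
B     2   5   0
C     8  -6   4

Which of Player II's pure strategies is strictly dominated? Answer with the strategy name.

3 holds Player I's payoff strictly below 1 in every row: 1 < 5, 0 < 2, 4 < 8.
So 1 is strictly dominated for Player II.

1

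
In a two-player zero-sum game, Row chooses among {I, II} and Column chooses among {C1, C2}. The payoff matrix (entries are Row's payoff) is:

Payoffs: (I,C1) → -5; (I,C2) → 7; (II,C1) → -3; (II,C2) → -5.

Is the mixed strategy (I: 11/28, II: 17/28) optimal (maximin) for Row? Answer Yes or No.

No

Against C1 this mix gives (11/28)·(-5) + (17/28)·(-3) = -53/14.
Against C2 this mix gives (11/28)·7 + (17/28)·(-5) = -2/7.
Column will play C1, holding Row to -53/14. Shifting weight toward the row that does better against C1 would raise this floor (the equalizing mix achieves -23/7 against both C1 and C2), so the proposed strategy is not optimal.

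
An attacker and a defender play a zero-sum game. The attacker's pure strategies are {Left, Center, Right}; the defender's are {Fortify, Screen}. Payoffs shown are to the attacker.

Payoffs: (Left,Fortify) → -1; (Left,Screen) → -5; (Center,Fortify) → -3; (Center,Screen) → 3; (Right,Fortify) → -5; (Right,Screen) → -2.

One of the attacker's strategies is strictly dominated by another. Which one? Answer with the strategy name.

Right

Center gives a strictly higher payoff than Right against every column: -3 > -5, 3 > -2.
So Right is strictly dominated and the attacker never plays it.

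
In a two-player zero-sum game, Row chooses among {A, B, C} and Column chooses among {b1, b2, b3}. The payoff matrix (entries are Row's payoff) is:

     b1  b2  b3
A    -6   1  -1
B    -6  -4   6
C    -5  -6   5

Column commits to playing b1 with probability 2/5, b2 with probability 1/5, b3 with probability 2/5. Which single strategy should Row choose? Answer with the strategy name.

Expected payoff of A: (2/5)·(-6) + (1/5)·1 + (2/5)·(-1) = -13/5.
Expected payoff of B: (2/5)·(-6) + (1/5)·(-4) + (2/5)·6 = -4/5.
Expected payoff of C: (2/5)·(-5) + (1/5)·(-6) + (2/5)·5 = -6/5.
The largest is -4/5, so Row's best response is B.

B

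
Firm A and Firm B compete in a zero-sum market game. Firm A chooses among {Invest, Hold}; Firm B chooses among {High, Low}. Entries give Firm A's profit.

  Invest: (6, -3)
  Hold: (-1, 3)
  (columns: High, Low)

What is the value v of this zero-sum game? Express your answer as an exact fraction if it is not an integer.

15/13

Row minima: Invest → -3, Hold → -1; maximin = -1.
Column maxima: High → 6, Low → 3; minimax = 3.
-1 ≠ 3, so there is no saddle point; optimal play is mixed.
Let Firm A play Invest with probability p. Expected payoff against High: 6p + (-1)(1−p) = 7p − 1; against Low: (-3)p + 3(1−p) = −6p + 3.
Setting these equal: 7p − 1 = −6p + 3 ⇒ 13p = 4 ⇒ p = 4/13, and the value is (7)·(4/13) − 1 = 15/13.
For Firm B: with q = P(High), equating Invest's and Hold's payoffs gives 9q − 3 = −4q + 3 ⇒ q = 6/13.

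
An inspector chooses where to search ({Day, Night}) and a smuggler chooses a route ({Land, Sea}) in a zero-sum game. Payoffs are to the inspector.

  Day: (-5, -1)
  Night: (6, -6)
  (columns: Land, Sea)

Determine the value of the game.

Row minima: Day → -5, Night → -6; maximin = -5.
Column maxima: Land → 6, Sea → -1; minimax = -1.
-5 ≠ -1, so there is no saddle point; optimal play is mixed.
Let the inspector play Day with probability p. Expected payoff against Land: (-5)p + 6(1−p) = −11p + 6; against Sea: (-1)p + (-6)(1−p) = 5p − 6.
Setting these equal: −11p + 6 = 5p − 6 ⇒ −16p = -12 ⇒ p = 3/4, and the value is (-11)·(3/4) + 6 = -9/4.
For the smuggler: with q = P(Land), equating Day's and Night's payoffs gives −4q − 1 = 12q − 6 ⇒ q = 5/16.

-9/4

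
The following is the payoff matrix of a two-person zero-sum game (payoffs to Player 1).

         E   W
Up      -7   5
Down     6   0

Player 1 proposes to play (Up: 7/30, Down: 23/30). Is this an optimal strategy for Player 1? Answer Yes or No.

No

Against E this mix gives (7/30)·(-7) + (23/30)·6 = 89/30.
Against W this mix gives (7/30)·5 + (23/30)·0 = 7/6.
Player 2 will play W, holding Player 1 to 7/6. Shifting weight toward the row that does better against W would raise this floor (the equalizing mix achieves 5/3 against both W and E), so the proposed strategy is not optimal.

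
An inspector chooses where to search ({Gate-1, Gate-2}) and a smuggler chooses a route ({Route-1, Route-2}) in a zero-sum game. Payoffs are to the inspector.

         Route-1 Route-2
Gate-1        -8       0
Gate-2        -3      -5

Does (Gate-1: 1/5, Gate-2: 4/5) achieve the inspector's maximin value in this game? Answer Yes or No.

Yes

Against Route-1 this mix gives (1/5)·(-8) + (4/5)·(-3) = -4.
Against Route-2 this mix gives (1/5)·0 + (4/5)·(-5) = -4.
All of the smuggler's active replies (Route-1, Route-2) yield -4, and no column does worse for the inspector. The mix makes the smuggler indifferent and guarantees -4, so it is optimal.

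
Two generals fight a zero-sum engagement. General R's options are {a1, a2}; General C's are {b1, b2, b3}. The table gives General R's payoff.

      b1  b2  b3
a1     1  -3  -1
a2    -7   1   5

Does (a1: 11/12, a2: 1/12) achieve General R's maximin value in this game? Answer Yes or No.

Against b1 this mix gives (11/12)·1 + (1/12)·(-7) = 1/3.
Against b2 this mix gives (11/12)·(-3) + (1/12)·1 = -8/3.
Against b3 this mix gives (11/12)·(-1) + (1/12)·5 = -1/2.
General C will play b2, holding General R to -8/3. Shifting weight toward the row that does better against b2 would raise this floor (the equalizing mix achieves -5/3 against both b2 and b1), so the proposed strategy is not optimal.

No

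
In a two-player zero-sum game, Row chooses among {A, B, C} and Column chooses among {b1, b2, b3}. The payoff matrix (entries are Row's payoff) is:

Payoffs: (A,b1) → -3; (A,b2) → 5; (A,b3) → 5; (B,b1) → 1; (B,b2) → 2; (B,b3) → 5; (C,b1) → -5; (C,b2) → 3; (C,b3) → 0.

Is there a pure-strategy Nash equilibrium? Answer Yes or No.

Yes

Row minima: A → -3, B → 1, C → -5; maximin = 1.
Column maxima: b1 → 1, b2 → 5, b3 → 5; minimax = 1.
maximin = minimax = 1, so a saddle point exists.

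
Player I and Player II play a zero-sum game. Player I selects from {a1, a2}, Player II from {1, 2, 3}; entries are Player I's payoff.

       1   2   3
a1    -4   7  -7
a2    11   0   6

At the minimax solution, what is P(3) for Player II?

7/20

Row minima: a1 → -7, a2 → 0; maximin = 0.
Column maxima: 1 → 11, 2 → 7, 3 → 6; minimax = 6.
0 ≠ 6, so there is no saddle point; optimal play is mixed.
1 is strictly dominated by 3 (it gives Player I strictly more in every row), so Player II never plays it.
On the remaining 2×2 (a1, a2 vs 2, 3):
Let Player I play a1 with probability p. Expected payoff against 2: 7p + 0(1−p) = 7p; against 3: (-7)p + 6(1−p) = −13p + 6.
Setting these equal: 7p = −13p + 6 ⇒ 20p = 6 ⇒ p = 3/10, and the value is (7)·(3/10) = 21/10.
For Player II: with q = P(2), equating a1's and a2's payoffs gives 14q − 7 = −6q + 6 ⇒ q = 13/20.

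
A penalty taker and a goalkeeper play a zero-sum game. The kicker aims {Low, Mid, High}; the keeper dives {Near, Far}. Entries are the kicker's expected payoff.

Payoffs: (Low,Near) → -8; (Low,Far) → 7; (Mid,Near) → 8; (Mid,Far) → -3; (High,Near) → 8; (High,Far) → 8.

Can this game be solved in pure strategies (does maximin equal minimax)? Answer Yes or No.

Yes

Row minima: Low → -8, Mid → -3, High → 8; maximin = 8.
Column maxima: Near → 8, Far → 8; minimax = 8.
maximin = minimax = 8, so a saddle point exists.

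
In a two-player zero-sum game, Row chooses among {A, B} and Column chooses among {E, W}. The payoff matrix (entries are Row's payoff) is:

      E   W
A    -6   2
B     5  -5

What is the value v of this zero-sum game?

Row minima: A → -6, B → -5; maximin = -5.
Column maxima: E → 5, W → 2; minimax = 2.
-5 ≠ 2, so there is no saddle point; optimal play is mixed.
Let Row play A with probability p. Expected payoff against E: (-6)p + 5(1−p) = −11p + 5; against W: 2p + (-5)(1−p) = 7p − 5.
Setting these equal: −11p + 5 = 7p − 5 ⇒ −18p = -10 ⇒ p = 5/9, and the value is (-11)·(5/9) + 5 = -10/9.
For Column: with q = P(E), equating A's and B's payoffs gives −8q + 2 = 10q − 5 ⇒ q = 7/18.

-10/9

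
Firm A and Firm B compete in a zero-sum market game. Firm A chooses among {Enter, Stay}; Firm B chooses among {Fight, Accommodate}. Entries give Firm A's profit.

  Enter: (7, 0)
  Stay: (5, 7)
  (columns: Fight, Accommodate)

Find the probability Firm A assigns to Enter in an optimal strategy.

Row minima: Enter → 0, Stay → 5; maximin = 5.
Column maxima: Fight → 7, Accommodate → 7; minimax = 7.
5 ≠ 7, so there is no saddle point; optimal play is mixed.
Let Firm A play Enter with probability p. Expected payoff against Fight: 7p + 5(1−p) = 2p + 5; against Accommodate: 0p + 7(1−p) = −7p + 7.
Setting these equal: 2p + 5 = −7p + 7 ⇒ 9p = 2 ⇒ p = 2/9, and the value is (2)·(2/9) + 5 = 49/9.
For Firm B: with q = P(Fight), equating Enter's and Stay's payoffs gives 7q = −2q + 7 ⇒ q = 7/9.

2/9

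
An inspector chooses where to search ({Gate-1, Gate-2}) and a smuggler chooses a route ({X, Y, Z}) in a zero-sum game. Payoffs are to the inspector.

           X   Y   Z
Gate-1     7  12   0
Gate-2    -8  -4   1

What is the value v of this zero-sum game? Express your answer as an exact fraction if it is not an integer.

Row minima: Gate-1 → 0, Gate-2 → -8; maximin = 0.
Column maxima: X → 7, Y → 12, Z → 1; minimax = 1.
0 ≠ 1, so there is no saddle point; optimal play is mixed.
Y is strictly dominated by X (it gives the inspector strictly more in every row), so the smuggler never plays it.
On the remaining 2×2 (Gate-1, Gate-2 vs X, Z):
Let the inspector play Gate-1 with probability p. Expected payoff against X: 7p + (-8)(1−p) = 15p − 8; against Z: 0p + 1(1−p) = −p + 1.
Setting these equal: 15p − 8 = −p + 1 ⇒ 16p = 9 ⇒ p = 9/16, and the value is (15)·(9/16) − 8 = 7/16.
For the smuggler: with q = P(X), equating Gate-1's and Gate-2's payoffs gives 7q = −9q + 1 ⇒ q = 1/16.

7/16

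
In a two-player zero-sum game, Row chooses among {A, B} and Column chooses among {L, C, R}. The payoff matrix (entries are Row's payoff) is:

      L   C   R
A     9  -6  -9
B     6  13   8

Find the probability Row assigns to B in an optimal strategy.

9/10

Row minima: A → -9, B → 6; maximin = 6.
Column maxima: L → 9, C → 13, R → 8; minimax = 8.
6 ≠ 8, so there is no saddle point; optimal play is mixed.
C is strictly dominated by R (it gives Row strictly more in every row), so Column never plays it.
On the remaining 2×2 (A, B vs L, R):
Let Row play A with probability p. Expected payoff against L: 9p + 6(1−p) = 3p + 6; against R: (-9)p + 8(1−p) = −17p + 8.
Setting these equal: 3p + 6 = −17p + 8 ⇒ 20p = 2 ⇒ p = 1/10, and the value is (3)·(1/10) + 6 = 63/10.
For Column: with q = P(L), equating A's and B's payoffs gives 18q − 9 = −2q + 8 ⇒ q = 17/20.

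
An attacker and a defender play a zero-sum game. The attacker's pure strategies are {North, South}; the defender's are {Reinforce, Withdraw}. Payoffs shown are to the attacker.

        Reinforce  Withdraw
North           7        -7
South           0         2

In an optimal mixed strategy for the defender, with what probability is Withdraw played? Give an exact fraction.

Row minima: North → -7, South → 0; maximin = 0.
Column maxima: Reinforce → 7, Withdraw → 2; minimax = 2.
0 ≠ 2, so there is no saddle point; optimal play is mixed.
Let the attacker play North with probability p. Expected payoff against Reinforce: 7p + 0(1−p) = 7p; against Withdraw: (-7)p + 2(1−p) = −9p + 2.
Setting these equal: 7p = −9p + 2 ⇒ 16p = 2 ⇒ p = 1/8, and the value is (7)·(1/8) = 7/8.
For the defender: with q = P(Reinforce), equating North's and South's payoffs gives 14q − 7 = −2q + 2 ⇒ q = 9/16.

7/16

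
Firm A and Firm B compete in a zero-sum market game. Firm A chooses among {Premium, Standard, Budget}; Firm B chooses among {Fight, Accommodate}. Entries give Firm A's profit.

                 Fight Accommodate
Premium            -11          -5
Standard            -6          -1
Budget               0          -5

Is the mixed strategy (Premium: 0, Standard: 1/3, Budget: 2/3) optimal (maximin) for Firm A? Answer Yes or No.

No

Against Fight this mix gives (1/3)·(-6) + (2/3)·0 = -2.
Against Accommodate this mix gives (1/3)·(-1) + (2/3)·(-5) = -11/3.
Firm B will play Accommodate, holding Firm A to -11/3. Shifting weight toward the row that does better against Accommodate would raise this floor (the equalizing mix achieves -3 against both Accommodate and Fight), so the proposed strategy is not optimal.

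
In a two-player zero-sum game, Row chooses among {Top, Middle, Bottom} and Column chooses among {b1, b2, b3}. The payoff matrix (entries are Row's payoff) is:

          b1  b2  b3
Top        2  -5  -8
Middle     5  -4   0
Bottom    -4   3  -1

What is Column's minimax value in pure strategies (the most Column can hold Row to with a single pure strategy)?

Column maxima: b1 → 5, b2 → 3, b3 → 0.
The smallest of these is 0.

0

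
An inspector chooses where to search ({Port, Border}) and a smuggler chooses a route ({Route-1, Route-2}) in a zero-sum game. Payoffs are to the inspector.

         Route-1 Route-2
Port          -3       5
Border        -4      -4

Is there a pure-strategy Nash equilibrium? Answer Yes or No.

Yes

Row minima: Port → -3, Border → -4; maximin = -3.
Column maxima: Route-1 → -3, Route-2 → 5; minimax = -3.
maximin = minimax = -3, so a saddle point exists.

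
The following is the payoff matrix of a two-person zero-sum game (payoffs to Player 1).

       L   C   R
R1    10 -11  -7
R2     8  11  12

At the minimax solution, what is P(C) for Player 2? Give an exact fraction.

Row minima: R1 → -11, R2 → 8; maximin = 8.
Column maxima: L → 10, C → 11, R → 12; minimax = 10.
8 ≠ 10, so there is no saddle point; optimal play is mixed.
R is strictly dominated by C (it gives Player 1 strictly more in every row), so Player 2 never plays it.
On the remaining 2×2 (R1, R2 vs L, C):
Let Player 1 play R1 with probability p. Expected payoff against L: 10p + 8(1−p) = 2p + 8; against C: (-11)p + 11(1−p) = −22p + 11.
Setting these equal: 2p + 8 = −22p + 11 ⇒ 24p = 3 ⇒ p = 1/8, and the value is (2)·(1/8) + 8 = 33/4.
For Player 2: with q = P(L), equating R1's and R2's payoffs gives 21q − 11 = −3q + 11 ⇒ q = 11/12.

1/12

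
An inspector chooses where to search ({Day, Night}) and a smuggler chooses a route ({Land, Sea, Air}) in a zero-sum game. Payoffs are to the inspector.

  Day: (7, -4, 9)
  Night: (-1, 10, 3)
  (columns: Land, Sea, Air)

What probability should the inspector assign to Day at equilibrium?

Row minima: Day → -4, Night → -1; maximin = -1.
Column maxima: Land → 7, Sea → 10, Air → 9; minimax = 7.
-1 ≠ 7, so there is no saddle point; optimal play is mixed.
Air is strictly dominated by Land (it gives the inspector strictly more in every row), so the smuggler never plays it.
On the remaining 2×2 (Day, Night vs Land, Sea):
Let the inspector play Day with probability p. Expected payoff against Land: 7p + (-1)(1−p) = 8p − 1; against Sea: (-4)p + 10(1−p) = −14p + 10.
Setting these equal: 8p − 1 = −14p + 10 ⇒ 22p = 11 ⇒ p = 1/2, and the value is (8)·(1/2) − 1 = 3.
For the smuggler: with q = P(Land), equating Day's and Night's payoffs gives 11q − 4 = −11q + 10 ⇒ q = 7/11.

1/2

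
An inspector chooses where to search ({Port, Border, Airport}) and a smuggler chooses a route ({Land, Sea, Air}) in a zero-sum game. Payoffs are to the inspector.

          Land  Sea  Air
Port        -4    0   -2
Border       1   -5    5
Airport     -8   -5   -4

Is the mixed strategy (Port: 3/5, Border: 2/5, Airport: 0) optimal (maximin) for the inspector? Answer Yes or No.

Against Land this mix gives (3/5)·(-4) + (2/5)·1 = -2.
Against Sea this mix gives (3/5)·0 + (2/5)·(-5) = -2.
Against Air this mix gives (3/5)·(-2) + (2/5)·5 = 4/5.
All of the smuggler's active replies (Land, Sea) yield -2, and no column does worse for the inspector. The mix makes the smuggler indifferent and guarantees -2, so it is optimal.

Yes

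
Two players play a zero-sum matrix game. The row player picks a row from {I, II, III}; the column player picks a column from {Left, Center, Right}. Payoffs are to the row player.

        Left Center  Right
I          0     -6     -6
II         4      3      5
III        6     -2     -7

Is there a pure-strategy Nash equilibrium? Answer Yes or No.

Yes

Row minima: I → -6, II → 3, III → -7; maximin = 3.
Column maxima: Left → 6, Center → 3, Right → 5; minimax = 3.
maximin = minimax = 3, so a saddle point exists.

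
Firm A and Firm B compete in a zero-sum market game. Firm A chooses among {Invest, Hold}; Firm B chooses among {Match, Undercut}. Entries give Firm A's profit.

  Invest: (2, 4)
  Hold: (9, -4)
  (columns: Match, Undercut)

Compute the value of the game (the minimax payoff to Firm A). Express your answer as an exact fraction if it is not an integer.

Row minima: Invest → 2, Hold → -4; maximin = 2.
Column maxima: Match → 9, Undercut → 4; minimax = 4.
2 ≠ 4, so there is no saddle point; optimal play is mixed.
Let Firm A play Invest with probability p. Expected payoff against Match: 2p + 9(1−p) = −7p + 9; against Undercut: 4p + (-4)(1−p) = 8p − 4.
Setting these equal: −7p + 9 = 8p − 4 ⇒ −15p = -13 ⇒ p = 13/15, and the value is (-7)·(13/15) + 9 = 44/15.
For Firm B: with q = P(Match), equating Invest's and Hold's payoffs gives −2q + 4 = 13q − 4 ⇒ q = 8/15.

44/15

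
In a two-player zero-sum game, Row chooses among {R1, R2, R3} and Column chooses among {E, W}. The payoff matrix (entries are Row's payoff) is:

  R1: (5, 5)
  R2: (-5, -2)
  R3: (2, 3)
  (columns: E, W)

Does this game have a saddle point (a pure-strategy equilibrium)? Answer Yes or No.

Yes

Row minima: R1 → 5, R2 → -5, R3 → 2; maximin = 5.
Column maxima: E → 5, W → 5; minimax = 5.
maximin = minimax = 5, so a saddle point exists.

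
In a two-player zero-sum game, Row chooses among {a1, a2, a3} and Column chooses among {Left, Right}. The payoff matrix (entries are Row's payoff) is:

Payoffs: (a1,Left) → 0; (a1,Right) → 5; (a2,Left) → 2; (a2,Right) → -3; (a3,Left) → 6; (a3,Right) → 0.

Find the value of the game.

30/11

Row minima: a1 → 0, a2 → -3, a3 → 0; maximin = 0.
Column maxima: Left → 6, Right → 5; minimax = 5.
0 ≠ 5, so there is no saddle point; optimal play is mixed.
a2 is strictly dominated by a3, so Row never plays it.
On the remaining 2×2 (a1, a3 vs Left, Right):
Let Row play a1 with probability p. Expected payoff against Left: 0p + 6(1−p) = −6p + 6; against Right: 5p + 0(1−p) = 5p.
Setting these equal: −6p + 6 = 5p ⇒ −11p = -6 ⇒ p = 6/11, and the value is (-6)·(6/11) + 6 = 30/11.
For Column: with q = P(Left), equating a1's and a3's payoffs gives −5q + 5 = 6q ⇒ q = 5/11.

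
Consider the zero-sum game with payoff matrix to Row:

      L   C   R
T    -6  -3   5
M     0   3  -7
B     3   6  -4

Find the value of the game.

-1/2

Row minima: T → -6, M → -7, B → -4; maximin = -4.
Column maxima: L → 3, C → 6, R → 5; minimax = 3.
-4 ≠ 3, so there is no saddle point; optimal play is mixed.
M is strictly dominated by B, so Row never plays it.
C is strictly dominated by L (it gives Row strictly more in every row), so Column never plays it.
On the remaining 2×2 (T, B vs L, R):
Let Row play T with probability p. Expected payoff against L: (-6)p + 3(1−p) = −9p + 3; against R: 5p + (-4)(1−p) = 9p − 4.
Setting these equal: −9p + 3 = 9p − 4 ⇒ −18p = -7 ⇒ p = 7/18, and the value is (-9)·(7/18) + 3 = -1/2.
For Column: with q = P(L), equating T's and B's payoffs gives −11q + 5 = 7q − 4 ⇒ q = 1/2.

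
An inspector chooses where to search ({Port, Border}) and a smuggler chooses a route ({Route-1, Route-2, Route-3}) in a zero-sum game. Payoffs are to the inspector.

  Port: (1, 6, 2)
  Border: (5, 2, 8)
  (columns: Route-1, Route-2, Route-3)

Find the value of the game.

Row minima: Port → 1, Border → 2; maximin = 2.
Column maxima: Route-1 → 5, Route-2 → 6, Route-3 → 8; minimax = 5.
2 ≠ 5, so there is no saddle point; optimal play is mixed.
Route-3 is strictly dominated by Route-1 (it gives the inspector strictly more in every row), so the smuggler never plays it.
On the remaining 2×2 (Port, Border vs Route-1, Route-2):
Let the inspector play Port with probability p. Expected payoff against Route-1: 1p + 5(1−p) = −4p + 5; against Route-2: 6p + 2(1−p) = 4p + 2.
Setting these equal: −4p + 5 = 4p + 2 ⇒ −8p = -3 ⇒ p = 3/8, and the value is (-4)·(3/8) + 5 = 7/2.
For the smuggler: with q = P(Route-1), equating Port's and Border's payoffs gives −5q + 6 = 3q + 2 ⇒ q = 1/2.

7/2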